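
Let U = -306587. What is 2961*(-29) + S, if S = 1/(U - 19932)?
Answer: -28037860012/326519 ≈ -85869.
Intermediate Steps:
S = -1/326519 (S = 1/(-306587 - 19932) = 1/(-326519) = -1/326519 ≈ -3.0626e-6)
2961*(-29) + S = 2961*(-29) - 1/326519 = -85869 - 1/326519 = -28037860012/326519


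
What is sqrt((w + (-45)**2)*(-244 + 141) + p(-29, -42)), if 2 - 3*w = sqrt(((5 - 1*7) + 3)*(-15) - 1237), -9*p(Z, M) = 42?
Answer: sqrt(-1877835 + 618*I*sqrt(313))/3 ≈ 1.3298 + 456.78*I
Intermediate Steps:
p(Z, M) = -14/3 (p(Z, M) = -1/9*42 = -14/3)
w = 2/3 - 2*I*sqrt(313)/3 (w = 2/3 - sqrt(((5 - 1*7) + 3)*(-15) - 1237)/3 = 2/3 - sqrt(((5 - 7) + 3)*(-15) - 1237)/3 = 2/3 - sqrt((-2 + 3)*(-15) - 1237)/3 = 2/3 - sqrt(1*(-15) - 1237)/3 = 2/3 - sqrt(-15 - 1237)/3 = 2/3 - 2*I*sqrt(313)/3 ≈ 0.66667 - 11.795*I)
sqrt((w + (-45)**2)*(-244 + 141) + p(-29, -42)) = sqrt(((2/3 - 2*I*sqrt(313)/3) + (-45)**2)*(-244 + 141) - 14/3) = sqrt(((2/3 - 2*I*sqrt(313)/3) + 2025)*(-103) - 14/3) = sqrt((6077/3 - 2*I*sqrt(313)/3)*(-103) - 14/3) = sqrt((-625931/3 + 206*I*sqrt(313)/3) - 14/3) = sqrt(-625945/3 + 206*I*sqrt(313)/3)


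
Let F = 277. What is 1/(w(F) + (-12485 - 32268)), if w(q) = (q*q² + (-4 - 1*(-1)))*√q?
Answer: 44753/125129080700406291 + 21253930*√277/125129080700406291 ≈ 2.8273e-9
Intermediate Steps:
w(q) = √q*(-3 + q³) (w(q) = (q³ + (-4 + 1))*√q = (q³ - 3)*√q = (-3 + q³)*√q = √q*(-3 + q³))
1/(w(F) + (-12485 - 32268)) = 1/(√277*(-3 + 277³) + (-12485 - 32268)) = 1/(√277*(-3 + 21253933) - 44753) = 1/(√277*21253930 - 44753) = 1/(21253930*√277 - 44753) = 1/(-44753 + 21253930*√277)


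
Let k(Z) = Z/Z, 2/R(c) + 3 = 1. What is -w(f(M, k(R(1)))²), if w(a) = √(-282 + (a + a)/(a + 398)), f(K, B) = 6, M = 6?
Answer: -I*√13271286/217 ≈ -16.788*I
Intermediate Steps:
R(c) = -1 (R(c) = 2/(-3 + 1) = 2/(-2) = 2*(-½) = -1)
k(Z) = 1
w(a) = √(-282 + 2*a/(398 + a)) (w(a) = √(-282 + (2*a)/(398 + a)) = √(-282 + 2*a/(398 + a)))
-w(f(M, k(R(1)))²) = -2*√((-28059 - 70*6²)/(398 + 6²)) = -2*√((-28059 - 70*36)/(398 + 36)) = -2*√((-28059 - 2520)/434) = -2*√((1/434)*(-30579)) = -2*√(-30579/434) = -2*I*√13271286/434 = -I*√13271286/217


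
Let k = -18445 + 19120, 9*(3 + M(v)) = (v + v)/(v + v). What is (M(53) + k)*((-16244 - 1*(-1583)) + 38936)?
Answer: 146839475/9 ≈ 1.6316e+7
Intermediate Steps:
M(v) = -26/9 (M(v) = -3 + ((v + v)/(v + v))/9 = -3 + ((2*v)/((2*v)))/9 = -3 + ((2*v)*(1/(2*v)))/9 = -3 + (⅑)*1 = -3 + ⅑ = -26/9)
k = 675
(M(53) + k)*((-16244 - 1*(-1583)) + 38936) = (-26/9 + 675)*((-16244 - 1*(-1583)) + 38936) = 6049*((-16244 + 1583) + 38936)/9 = 6049*(-14661 + 38936)/9 = (6049/9)*24275 = 146839475/9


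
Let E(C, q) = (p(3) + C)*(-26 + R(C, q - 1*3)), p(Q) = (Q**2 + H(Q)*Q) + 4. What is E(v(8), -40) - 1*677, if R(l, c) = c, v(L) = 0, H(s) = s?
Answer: -2195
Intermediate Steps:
p(Q) = 4 + 2*Q**2 (p(Q) = (Q**2 + Q*Q) + 4 = (Q**2 + Q**2) + 4 = 2*Q**2 + 4 = 4 + 2*Q**2)
E(C, q) = (-29 + q)*(22 + C) (E(C, q) = ((4 + 2*3**2) + C)*(-26 + (q - 1*3)) = ((4 + 2*9) + C)*(-26 + (q - 3)) = ((4 + 18) + C)*(-26 + (-3 + q)) = (22 + C)*(-29 + q) = (-29 + q)*(22 + C))
E(v(8), -40) - 1*677 = (-638 - 29*0 + 22*(-40) + 0*(-40)) - 1*677 = (-638 + 0 - 880 + 0) - 677 = -1518 - 677 = -2195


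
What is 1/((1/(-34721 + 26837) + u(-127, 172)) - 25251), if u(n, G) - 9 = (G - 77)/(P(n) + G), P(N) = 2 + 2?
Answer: -346896/8756161631 ≈ -3.9617e-5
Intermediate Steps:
P(N) = 4
u(n, G) = 9 + (-77 + G)/(4 + G) (u(n, G) = 9 + (G - 77)/(4 + G) = 9 + (-77 + G)/(4 + G))
1/((1/(-34721 + 26837) + u(-127, 172)) - 25251) = 1/((1/(-34721 + 26837) + (-41 + 10*172)/(4 + 172)) - 25251) = 1/((1/(-7884) + (-41 + 1720)/176) - 25251) = 1/((-1/7884 + (1/176)*1679) - 25251) = 1/((-1/7884 + 1679/176) - 25251) = 1/(3309265/346896 - 25251) = 1/(-8756161631/346896) = -346896/8756161631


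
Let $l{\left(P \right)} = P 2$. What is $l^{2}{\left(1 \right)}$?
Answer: $4$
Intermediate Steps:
$l{\left(P \right)} = 2 P$
$l^{2}{\left(1 \right)} = \left(2 \cdot 1\right)^{2} = 2^{2} = 4$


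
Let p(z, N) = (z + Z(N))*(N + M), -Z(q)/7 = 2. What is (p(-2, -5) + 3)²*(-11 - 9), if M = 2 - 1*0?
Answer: -52020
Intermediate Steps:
Z(q) = -14 (Z(q) = -7*2 = -14)
M = 2 (M = 2 + 0 = 2)
p(z, N) = (-14 + z)*(2 + N) (p(z, N) = (z - 14)*(N + 2) = (-14 + z)*(2 + N))
(p(-2, -5) + 3)²*(-11 - 9) = ((-28 - 14*(-5) + 2*(-2) - 5*(-2)) + 3)²*(-11 - 9) = ((-28 + 70 - 4 + 10) + 3)²*(-20) = (48 + 3)²*(-20) = 51²*(-20) = 2601*(-20) = -52020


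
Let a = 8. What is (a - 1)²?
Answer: 49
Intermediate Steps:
(a - 1)² = (8 - 1)² = 7² = 49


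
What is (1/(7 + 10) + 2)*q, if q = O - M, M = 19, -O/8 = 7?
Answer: -2625/17 ≈ -154.41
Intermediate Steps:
O = -56 (O = -8*7 = -56)
q = -75 (q = -56 - 1*19 = -56 - 19 = -75)
(1/(7 + 10) + 2)*q = (1/(7 + 10) + 2)*(-75) = (1/17 + 2)*(-75) = (35/17)*(-75) = -2625/17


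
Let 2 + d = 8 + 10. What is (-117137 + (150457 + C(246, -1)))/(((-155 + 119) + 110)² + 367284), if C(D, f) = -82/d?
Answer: 266519/2982080 ≈ 0.089373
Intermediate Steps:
d = 16 (d = -2 + (8 + 10) = -2 + 18 = 16)
C(D, f) = -41/8 (C(D, f) = -82/16 = -82*1/16 = -41/8)
(-117137 + (150457 + C(246, -1)))/(((-155 + 119) + 110)² + 367284) = (-117137 + (150457 - 41/8))/(((-155 + 119) + 110)² + 367284) = (-117137 + 1203615/8)/((-36 + 110)² + 367284) = 266519/(8*(74² + 367284)) = 266519/(8*(5476 + 367284)) = (266519/8)/372760 = (266519/8)*(1/372760) = 266519/2982080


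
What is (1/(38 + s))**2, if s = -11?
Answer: 1/729 ≈ 0.0013717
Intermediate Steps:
(1/(38 + s))**2 = (1/(38 - 11))**2 = (1/27)**2 = 1/729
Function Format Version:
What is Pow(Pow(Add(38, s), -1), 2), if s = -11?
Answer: Rational(1, 729) ≈ 0.0013717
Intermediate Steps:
Pow(Pow(Add(38, s), -1), 2) = Pow(Pow(Add(38, -11), -1), 2) = Pow(Pow(27, -1), 2) = Pow(Rational(1, 27), 2) = Rational(1, 729)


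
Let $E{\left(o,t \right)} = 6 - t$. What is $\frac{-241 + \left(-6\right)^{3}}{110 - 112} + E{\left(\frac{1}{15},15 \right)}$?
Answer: $\frac{439}{2} \approx 219.5$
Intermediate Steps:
$\frac{-241 + \left(-6\right)^{3}}{110 - 112} + E{\left(\frac{1}{15},15 \right)} = \frac{-241 + \left(-6\right)^{3}}{110 - 112} + \left(6 - 15\right) = \frac{-241 - 216}{-2} + \left(6 - 15\right) = \left(-457\right) \left(- \frac{1}{2}\right) - 9 = \frac{457}{2} - 9 = \frac{439}{2}$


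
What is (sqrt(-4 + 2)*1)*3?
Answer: 3*I*sqrt(2) ≈ 4.2426*I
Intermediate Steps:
(sqrt(-4 + 2)*1)*3 = (sqrt(-2)*1)*3 = ((I*sqrt(2))*1)*3 = (I*sqrt(2))*3 = 3*I*sqrt(2)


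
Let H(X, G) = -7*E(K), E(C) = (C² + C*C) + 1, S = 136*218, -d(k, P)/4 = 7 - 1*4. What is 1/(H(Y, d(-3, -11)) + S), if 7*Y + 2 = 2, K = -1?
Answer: 1/29627 ≈ 3.3753e-5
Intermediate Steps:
Y = 0 (Y = -2/7 + (⅐)*2 = -2/7 + 2/7 = 0)
d(k, P) = -12 (d(k, P) = -4*(7 - 1*4) = -4*(7 - 4) = -4*3 = -12)
S = 29648
E(C) = 1 + 2*C² (E(C) = (C² + C²) + 1 = 2*C² + 1 = 1 + 2*C²)
H(X, G) = -21 (H(X, G) = -7*(1 + 2*(-1)²) = -7*(1 + 2*1) = -7*(1 + 2) = -7*3 = -21)
1/(H(Y, d(-3, -11)) + S) = 1/(-21 + 29648) = 1/29627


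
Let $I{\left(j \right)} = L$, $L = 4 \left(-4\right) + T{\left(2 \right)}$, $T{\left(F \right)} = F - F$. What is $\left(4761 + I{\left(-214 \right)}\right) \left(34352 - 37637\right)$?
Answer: $-15587325$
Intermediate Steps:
$T{\left(F \right)} = 0$
$L = -16$ ($L = 4 \left(-4\right) + 0 = -16 + 0 = -16$)
$I{\left(j \right)} = -16$
$\left(4761 + I{\left(-214 \right)}\right) \left(34352 - 37637\right) = \left(4761 - 16\right) \left(34352 - 37637\right) = 4745 \left(-3285\right) = -15587325$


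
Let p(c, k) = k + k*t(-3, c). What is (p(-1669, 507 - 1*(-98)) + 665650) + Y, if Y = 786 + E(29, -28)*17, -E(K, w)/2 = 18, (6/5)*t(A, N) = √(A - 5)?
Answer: 666429 + 3025*I*√2/3 ≈ 6.6643e+5 + 1426.0*I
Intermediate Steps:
t(A, N) = 5*√(-5 + A)/6 (t(A, N) = 5*√(A - 5)/6 = 5*√(-5 + A)/6)
E(K, w) = -36 (E(K, w) = -2*18 = -36)
Y = 174 (Y = 786 - 36*17 = 786 - 612 = 174)
p(c, k) = k + 5*I*k*√2/3 (p(c, k) = k + k*(5*√(-5 - 3)/6) = k + k*(5*√(-8)/6) = k + k*(5*(2*I*√2)/6) = k + k*(5*I*√2/3) = k + 5*I*k*√2/3)
(p(-1669, 507 - 1*(-98)) + 665650) + Y = ((507 - 1*(-98))*(3 + 5*I*√2)/3 + 665650) + 174 = ((507 + 98)*(3 + 5*I*√2)/3 + 665650) + 174 = ((⅓)*605*(3 + 5*I*√2) + 665650) + 174 = ((605 + 3025*I*√2/3) + 665650) + 174 = (666255 + 3025*I*√2/3) + 174 = 666429 + 3025*I*√2/3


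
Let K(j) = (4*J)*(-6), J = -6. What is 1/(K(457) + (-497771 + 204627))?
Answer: -1/293000 ≈ -3.4130e-6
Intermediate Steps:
K(j) = 144 (K(j) = (4*(-6))*(-6) = -24*(-6) = 144)
1/(K(457) + (-497771 + 204627)) = 1/(144 + (-497771 + 204627)) = 1/(144 - 293144) = 1/(-293000) = -1/293000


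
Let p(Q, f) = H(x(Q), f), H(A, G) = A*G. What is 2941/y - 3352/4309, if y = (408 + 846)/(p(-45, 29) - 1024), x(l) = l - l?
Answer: -6490559432/2701743 ≈ -2402.4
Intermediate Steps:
x(l) = 0
p(Q, f) = 0 (p(Q, f) = 0*f = 0)
y = -627/512 (y = (408 + 846)/(0 - 1024) = 1254/(-1024) = 1254*(-1/1024) = -627/512 ≈ -1.2246)
2941/y - 3352/4309 = 2941/(-627/512) - 3352/4309 = 2941*(-512/627) - 3352*1/4309 = -1505792/627 - 3352/4309 = -6490559432/2701743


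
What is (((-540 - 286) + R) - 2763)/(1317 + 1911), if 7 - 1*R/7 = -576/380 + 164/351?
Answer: -29449138/26909415 ≈ -1.0944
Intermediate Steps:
R = 1878653/33345 (R = 49 - 7*(-576/380 + 164/351) = 49 - 7*(-576*1/380 + 164*(1/351)) = 49 - 7*(-144/95 + 164/351) = 49 - 7*(-34964/33345) = 49 + 244748/33345 = 1878653/33345 ≈ 56.340)
(((-540 - 286) + R) - 2763)/(1317 + 1911) = (((-540 - 286) + 1878653/33345) - 2763)/(1317 + 1911) = ((-826 + 1878653/33345) - 2763)/3228 = (-25664317/33345 - 2763)*(1/3228) = -117796552/33345*1/3228 = -29449138/26909415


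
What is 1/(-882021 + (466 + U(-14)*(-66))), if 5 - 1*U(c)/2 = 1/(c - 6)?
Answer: -5/4411108 ≈ -1.1335e-6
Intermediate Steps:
U(c) = 10 - 2/(-6 + c) (U(c) = 10 - 2/(c - 6) = 10 - 2/(-6 + c))
1/(-882021 + (466 + U(-14)*(-66))) = 1/(-882021 + (466 + (2*(-31 + 5*(-14))/(-6 - 14))*(-66))) = 1/(-882021 + (466 + (2*(-31 - 70)/(-20))*(-66))) = 1/(-882021 + (466 + (2*(-1/20)*(-101))*(-66))) = 1/(-882021 + (466 + (101/10)*(-66))) = 1/(-882021 + (466 - 3333/5)) = 1/(-882021 - 1003/5) = 1/(-4411108/5) = -5/4411108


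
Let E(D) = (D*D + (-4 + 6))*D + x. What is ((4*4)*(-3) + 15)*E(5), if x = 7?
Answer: -4686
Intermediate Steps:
E(D) = 7 + D*(2 + D²) (E(D) = (D*D + (-4 + 6))*D + 7 = (D² + 2)*D + 7 = (2 + D²)*D + 7 = D*(2 + D²) + 7 = 7 + D*(2 + D²))
((4*4)*(-3) + 15)*E(5) = ((4*4)*(-3) + 15)*(7 + 5³ + 2*5) = (16*(-3) + 15)*(7 + 125 + 10) = (-48 + 15)*142 = -33*142 = -4686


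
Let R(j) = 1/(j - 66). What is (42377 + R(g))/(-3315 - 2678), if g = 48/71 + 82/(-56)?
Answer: -5626604187/795720575 ≈ -7.0711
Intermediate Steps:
g = -1567/1988 (g = 48*(1/71) + 82*(-1/56) = 48/71 - 41/28 = -1567/1988 ≈ -0.78823)
R(j) = 1/(-66 + j)
(42377 + R(g))/(-3315 - 2678) = (42377 + 1/(-66 - 1567/1988))/(-3315 - 2678) = (42377 + 1/(-132775/1988))/(-5993) = (42377 - 1988/132775)*(-1/5993) = (5626604187/132775)*(-1/5993) = -5626604187/795720575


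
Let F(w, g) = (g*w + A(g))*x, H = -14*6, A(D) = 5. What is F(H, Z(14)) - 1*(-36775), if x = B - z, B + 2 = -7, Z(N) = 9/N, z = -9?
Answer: 36775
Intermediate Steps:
H = -84
B = -9 (B = -2 - 7 = -9)
x = 0 (x = -9 - 1*(-9) = -9 + 9 = 0)
F(w, g) = 0 (F(w, g) = (g*w + 5)*0 = (5 + g*w)*0 = 0)
F(H, Z(14)) - 1*(-36775) = 0 - 1*(-36775) = 0 + 36775 = 36775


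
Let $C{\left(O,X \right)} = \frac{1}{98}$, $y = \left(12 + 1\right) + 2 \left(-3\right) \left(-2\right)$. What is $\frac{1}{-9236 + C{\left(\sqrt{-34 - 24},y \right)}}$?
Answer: $- \frac{98}{905127} \approx -0.00010827$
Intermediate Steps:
$y = 25$ ($y = 13 - -12 = 13 + 12 = 25$)
$C{\left(O,X \right)} = \frac{1}{98}$
$\frac{1}{-9236 + C{\left(\sqrt{-34 - 24},y \right)}} = \frac{1}{-9236 + \frac{1}{98}} = \frac{1}{- \frac{905127}{98}} = - \frac{98}{905127}$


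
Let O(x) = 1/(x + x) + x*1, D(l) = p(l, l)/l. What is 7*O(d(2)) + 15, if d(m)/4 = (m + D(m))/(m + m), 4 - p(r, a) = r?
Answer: 223/6 ≈ 37.167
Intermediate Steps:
p(r, a) = 4 - r
D(l) = (4 - l)/l
d(m) = 2*(m + (4 - m)/m)/m (d(m) = 4*((m + (4 - m)/m)/(m + m)) = 4*((m + (4 - m)/m)/((2*m))) = 4*((m + (4 - m)/m)*(1/(2*m))) = 4*((m + (4 - m)/m)/(2*m)) = 2*(m + (4 - m)/m)/m)
O(x) = x + 1/(2*x) (O(x) = 1/(2*x) + x = x + 1/(2*x))
7*O(d(2)) + 15 = 7*((2 - 2/2 + 8/2²) + 1/(2*(2 - 2/2 + 8/2²))) + 15 = 7*((2 - 2*½ + 8*(¼)) + 1/(2*(2 - 2*½ + 8*(¼)))) + 15 = 7*((2 - 1 + 2) + 1/(2*(2 - 1 + 2))) + 15 = 7*(3 + (½)/3) + 15 = 7*(3 + (½)*(⅓)) + 15 = 7*(3 + ⅙) + 15 = 7*(19/6) + 15 = 133/6 + 15 = 223/6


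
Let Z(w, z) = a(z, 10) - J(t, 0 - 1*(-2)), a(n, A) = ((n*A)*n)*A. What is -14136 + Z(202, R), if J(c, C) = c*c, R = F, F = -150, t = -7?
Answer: 2235815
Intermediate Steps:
R = -150
a(n, A) = A²*n² (a(n, A) = ((A*n)*n)*A = (A*n²)*A = A²*n²)
J(c, C) = c²
Z(w, z) = -49 + 100*z² (Z(w, z) = 10²*z² - 1*(-7)² = 100*z² - 1*49 = 100*z² - 49 = -49 + 100*z²)
-14136 + Z(202, R) = -14136 + (-49 + 100*(-150)²) = -14136 + (-49 + 100*22500) = -14136 + (-49 + 2250000) = -14136 + 2249951 = 2235815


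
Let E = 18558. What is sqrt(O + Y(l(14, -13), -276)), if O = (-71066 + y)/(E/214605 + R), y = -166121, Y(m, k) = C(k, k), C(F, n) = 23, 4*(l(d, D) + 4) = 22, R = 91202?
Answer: sqrt(24119039244808737078)/1087356876 ≈ 4.5166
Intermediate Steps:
l(d, D) = 3/2 (l(d, D) = -4 + (1/4)*22 = -4 + 11/2 = 3/2)
Y(m, k) = 23
O = -5655724015/2174713752 (O = (-71066 - 166121)/(18558/214605 + 91202) = -237187/(18558*(1/214605) + 91202) = -237187/(2062/23845 + 91202) = -237187/2174713752/23845 = -237187*23845/2174713752 = -5655724015/2174713752 ≈ -2.6007)
sqrt(O + Y(l(14, -13), -276)) = sqrt(-5655724015/2174713752 + 23) = sqrt(44362692281/2174713752) = sqrt(24119039244808737078)/1087356876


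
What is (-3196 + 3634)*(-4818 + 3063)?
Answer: -768690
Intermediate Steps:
(-3196 + 3634)*(-4818 + 3063) = 438*(-1755) = -768690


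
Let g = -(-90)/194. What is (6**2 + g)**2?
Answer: 12510369/9409 ≈ 1329.6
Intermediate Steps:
g = 45/97 (g = -(-90)/194 = -5*(-9/97) = 45/97 ≈ 0.46392)
(6**2 + g)**2 = (6**2 + 45/97)**2 = (36 + 45/97)**2 = (3537/97)**2 = 12510369/9409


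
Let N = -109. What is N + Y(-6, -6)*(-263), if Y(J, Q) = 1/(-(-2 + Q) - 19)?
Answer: -936/11 ≈ -85.091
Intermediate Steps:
Y(J, Q) = 1/(-17 - Q) (Y(J, Q) = 1/((2 - Q) - 19) = 1/(-17 - Q))
N + Y(-6, -6)*(-263) = -109 - 1/(17 - 6)*(-263) = -109 - 1/11*(-263) = -109 + 263/11 = -936/11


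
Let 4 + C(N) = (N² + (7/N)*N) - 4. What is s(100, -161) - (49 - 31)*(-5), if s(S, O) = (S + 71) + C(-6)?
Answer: 296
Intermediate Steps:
C(N) = -1 + N² (C(N) = -4 + ((N² + (7/N)*N) - 4) = -4 + ((N² + 7) - 4) = -4 + ((7 + N²) - 4) = -4 + (3 + N²) = -1 + N²)
s(S, O) = 106 + S (s(S, O) = (S + 71) + (-1 + (-6)²) = (71 + S) + (-1 + 36) = (71 + S) + 35 = 106 + S)
s(100, -161) - (49 - 31)*(-5) = (106 + 100) - (49 - 31)*(-5) = 206 - 18*(-5) = 206 - 1*(-90) = 206 + 90 = 296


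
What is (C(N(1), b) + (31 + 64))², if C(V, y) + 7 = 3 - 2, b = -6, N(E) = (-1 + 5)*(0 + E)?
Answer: 7921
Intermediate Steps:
N(E) = 4*E
C(V, y) = -6 (C(V, y) = -7 + (3 - 2) = -7 + 1 = -6)
(C(N(1), b) + (31 + 64))² = (-6 + (31 + 64))² = (-6 + 95)² = 89² = 7921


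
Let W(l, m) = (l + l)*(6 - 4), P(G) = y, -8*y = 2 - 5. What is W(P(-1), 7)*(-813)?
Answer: -2439/2 ≈ -1219.5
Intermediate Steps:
y = 3/8 (y = -(2 - 5)/8 = -⅛*(-3) = 3/8 ≈ 0.37500)
P(G) = 3/8
W(l, m) = 4*l (W(l, m) = (2*l)*2 = 4*l)
W(P(-1), 7)*(-813) = (4*(3/8))*(-813) = (3/2)*(-813) = -2439/2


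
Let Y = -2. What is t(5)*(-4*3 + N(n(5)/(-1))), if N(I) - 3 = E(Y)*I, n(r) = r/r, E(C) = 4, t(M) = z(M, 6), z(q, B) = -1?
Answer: 13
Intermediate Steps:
t(M) = -1
n(r) = 1
N(I) = 3 + 4*I
t(5)*(-4*3 + N(n(5)/(-1))) = -(-4*3 + (3 + 4*(1/(-1)))) = -(-12 + (3 + 4*(1*(-1)))) = -(-12 + (3 + 4*(-1))) = -(-12 + (3 - 4)) = -(-12 - 1) = -1*(-13) = 13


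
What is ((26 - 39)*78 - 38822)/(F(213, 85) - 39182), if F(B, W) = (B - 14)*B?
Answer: -39836/3205 ≈ -12.429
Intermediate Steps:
F(B, W) = B*(-14 + B) (F(B, W) = (-14 + B)*B = B*(-14 + B))
((26 - 39)*78 - 38822)/(F(213, 85) - 39182) = ((26 - 39)*78 - 38822)/(213*(-14 + 213) - 39182) = (-13*78 - 38822)/(213*199 - 39182) = (-1014 - 38822)/(42387 - 39182) = -39836/3205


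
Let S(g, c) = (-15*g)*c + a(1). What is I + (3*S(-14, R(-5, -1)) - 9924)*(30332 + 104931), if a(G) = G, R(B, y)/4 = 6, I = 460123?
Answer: 703692460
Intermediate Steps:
R(B, y) = 24 (R(B, y) = 4*6 = 24)
S(g, c) = 1 - 15*c*g (S(g, c) = (-15*g)*c + 1 = -15*c*g + 1 = 1 - 15*c*g)
I + (3*S(-14, R(-5, -1)) - 9924)*(30332 + 104931) = 460123 + (3*(1 - 15*24*(-14)) - 9924)*(30332 + 104931) = 460123 + (3*(1 + 5040) - 9924)*135263 = 460123 + (3*5041 - 9924)*135263 = 460123 + (15123 - 9924)*135263 = 460123 + 5199*135263 = 460123 + 703232337 = 703692460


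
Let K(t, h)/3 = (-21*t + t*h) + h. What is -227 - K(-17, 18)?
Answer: -434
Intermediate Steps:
K(t, h) = -63*t + 3*h + 3*h*t (K(t, h) = 3*((-21*t + t*h) + h) = 3*((-21*t + h*t) + h) = 3*(h - 21*t + h*t) = -63*t + 3*h + 3*h*t)
-227 - K(-17, 18) = -227 - (-63*(-17) + 3*18 + 3*18*(-17)) = -227 - (1071 + 54 - 918) = -227 - 1*207 = -227 - 207 = -434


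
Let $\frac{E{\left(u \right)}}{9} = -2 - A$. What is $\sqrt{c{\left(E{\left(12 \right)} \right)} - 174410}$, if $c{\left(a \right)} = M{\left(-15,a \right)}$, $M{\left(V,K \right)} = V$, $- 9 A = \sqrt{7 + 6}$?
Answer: $5 i \sqrt{6977} \approx 417.64 i$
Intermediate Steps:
$A = - \frac{\sqrt{13}}{9}$ ($A = - \frac{\sqrt{7 + 6}}{9} = - \frac{\sqrt{13}}{9} \approx -0.40062$)
$E{\left(u \right)} = -18 + \sqrt{13}$ ($E{\left(u \right)} = 9 \left(-2 - - \frac{\sqrt{13}}{9}\right) = 9 \left(-2 + \frac{\sqrt{13}}{9}\right) = -18 + \sqrt{13}$)
$c{\left(a \right)} = -15$
$\sqrt{c{\left(E{\left(12 \right)} \right)} - 174410} = \sqrt{-15 - 174410} = \sqrt{-174425} = 5 i \sqrt{6977}$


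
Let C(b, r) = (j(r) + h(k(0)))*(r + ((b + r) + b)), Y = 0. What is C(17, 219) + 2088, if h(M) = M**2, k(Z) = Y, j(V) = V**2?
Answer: 22639680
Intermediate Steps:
k(Z) = 0
C(b, r) = r**2*(2*b + 2*r) (C(b, r) = (r**2 + 0**2)*(r + ((b + r) + b)) = (r**2 + 0)*(r + (r + 2*b)) = r**2*(2*b + 2*r))
C(17, 219) + 2088 = 2*219**2*(17 + 219) + 2088 = 2*47961*236 + 2088 = 22637592 + 2088 = 22639680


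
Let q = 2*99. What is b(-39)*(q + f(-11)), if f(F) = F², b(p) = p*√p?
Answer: -12441*I*√39 ≈ -77694.0*I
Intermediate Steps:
b(p) = p^(3/2)
q = 198
b(-39)*(q + f(-11)) = (-39)^(3/2)*(198 + (-11)²) = (-39*I*√39)*(198 + 121) = -39*I*√39*319 = -12441*I*√39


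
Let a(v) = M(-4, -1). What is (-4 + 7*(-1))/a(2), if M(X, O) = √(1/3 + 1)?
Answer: -11*√3/2 ≈ -9.5263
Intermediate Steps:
M(X, O) = 2*√3/3 (M(X, O) = √(⅓ + 1) = √(4/3) = 2*√3/3)
a(v) = 2*√3/3
(-4 + 7*(-1))/a(2) = (-4 + 7*(-1))/((2*√3/3)) = (-4 - 7)*(√3/2) = -11*√3/2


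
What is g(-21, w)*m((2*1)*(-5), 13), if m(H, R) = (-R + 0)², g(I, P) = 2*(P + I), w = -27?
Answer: -16224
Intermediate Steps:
g(I, P) = 2*I + 2*P (g(I, P) = 2*(I + P) = 2*I + 2*P)
m(H, R) = R² (m(H, R) = (-R)² = R²)
g(-21, w)*m((2*1)*(-5), 13) = (2*(-21) + 2*(-27))*13² = (-42 - 54)*169 = -96*169 = -16224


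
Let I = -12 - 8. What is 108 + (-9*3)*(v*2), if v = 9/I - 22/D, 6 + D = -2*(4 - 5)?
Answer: -1647/10 ≈ -164.70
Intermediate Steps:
D = -4 (D = -6 - 2*(4 - 5) = -6 - 2*(-1) = -6 + 2 = -4)
I = -20
v = 101/20 (v = 9/(-20) - 22/(-4) = 9*(-1/20) - 22*(-¼) = -9/20 + 11/2 = 101/20 ≈ 5.0500)
108 + (-9*3)*(v*2) = 108 + (-9*3)*((101/20)*2) = 108 - 27*101/10 = 108 - 2727/10 = -1647/10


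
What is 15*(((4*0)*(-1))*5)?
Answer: 0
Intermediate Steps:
15*(((4*0)*(-1))*5) = 15*((0*(-1))*5) = 15*(0*5) = 15*0 = 0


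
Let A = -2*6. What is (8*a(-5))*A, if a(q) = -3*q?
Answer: -1440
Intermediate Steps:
A = -12
(8*a(-5))*A = (8*(-3*(-5)))*(-12) = (8*15)*(-12) = 120*(-12) = -1440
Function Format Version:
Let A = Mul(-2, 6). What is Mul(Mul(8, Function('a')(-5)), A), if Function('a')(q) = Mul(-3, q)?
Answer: -1440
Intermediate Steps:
A = -12
Mul(Mul(8, Function('a')(-5)), A) = Mul(Mul(8, Mul(-3, -5)), -12) = Mul(Mul(8, 15), -12) = Mul(120, -12) = -1440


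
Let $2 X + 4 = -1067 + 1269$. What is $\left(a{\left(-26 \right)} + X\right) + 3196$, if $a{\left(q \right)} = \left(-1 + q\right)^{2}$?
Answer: $4024$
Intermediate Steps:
$X = 99$ ($X = -2 + \frac{-1067 + 1269}{2} = -2 + \frac{1}{2} \cdot 202 = -2 + 101 = 99$)
$\left(a{\left(-26 \right)} + X\right) + 3196 = \left(\left(-1 - 26\right)^{2} + 99\right) + 3196 = \left(\left(-27\right)^{2} + 99\right) + 3196 = \left(729 + 99\right) + 3196 = 828 + 3196 = 4024$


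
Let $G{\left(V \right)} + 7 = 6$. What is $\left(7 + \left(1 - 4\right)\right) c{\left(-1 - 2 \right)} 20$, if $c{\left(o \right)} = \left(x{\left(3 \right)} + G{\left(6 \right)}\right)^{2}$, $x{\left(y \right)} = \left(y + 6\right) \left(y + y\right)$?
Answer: $224720$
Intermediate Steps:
$x{\left(y \right)} = 2 y \left(6 + y\right)$ ($x{\left(y \right)} = \left(6 + y\right) 2 y = 2 y \left(6 + y\right)$)
$G{\left(V \right)} = -1$ ($G{\left(V \right)} = -7 + 6 = -1$)
$c{\left(o \right)} = 2809$ ($c{\left(o \right)} = \left(2 \cdot 3 \left(6 + 3\right) - 1\right)^{2} = \left(2 \cdot 3 \cdot 9 - 1\right)^{2} = \left(54 - 1\right)^{2} = 53^{2} = 2809$)
$\left(7 + \left(1 - 4\right)\right) c{\left(-1 - 2 \right)} 20 = \left(7 + \left(1 - 4\right)\right) 2809 \cdot 20 = \left(7 - 3\right) 2809 \cdot 20 = 4 \cdot 2809 \cdot 20 = 11236 \cdot 20 = 224720$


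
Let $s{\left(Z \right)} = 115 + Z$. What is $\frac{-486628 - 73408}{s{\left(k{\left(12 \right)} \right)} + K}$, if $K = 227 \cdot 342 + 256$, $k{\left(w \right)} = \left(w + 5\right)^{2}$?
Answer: $- \frac{280018}{39147} \approx -7.153$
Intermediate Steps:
$k{\left(w \right)} = \left(5 + w\right)^{2}$
$K = 77890$ ($K = 77634 + 256 = 77890$)
$\frac{-486628 - 73408}{s{\left(k{\left(12 \right)} \right)} + K} = \frac{-486628 - 73408}{\left(115 + \left(5 + 12\right)^{2}\right) + 77890} = - \frac{560036}{\left(115 + 17^{2}\right) + 77890} = - \frac{560036}{\left(115 + 289\right) + 77890} = - \frac{560036}{404 + 77890} = - \frac{560036}{78294} = \left(-560036\right) \frac{1}{78294} = - \frac{280018}{39147}$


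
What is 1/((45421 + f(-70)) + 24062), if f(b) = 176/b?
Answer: 35/2431817 ≈ 1.4393e-5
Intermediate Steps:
1/((45421 + f(-70)) + 24062) = 1/((45421 + 176/(-70)) + 24062) = 1/((45421 + 176*(-1/70)) + 24062) = 1/((45421 - 88/35) + 24062) = 1/(1589647/35 + 24062) = 1/(2431817/35) = 35/2431817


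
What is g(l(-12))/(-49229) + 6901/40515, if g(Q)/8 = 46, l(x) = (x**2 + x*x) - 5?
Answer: 324819809/1994512935 ≈ 0.16286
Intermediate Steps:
l(x) = -5 + 2*x**2 (l(x) = (x**2 + x**2) - 5 = 2*x**2 - 5 = -5 + 2*x**2)
g(Q) = 368 (g(Q) = 8*46 = 368)
g(l(-12))/(-49229) + 6901/40515 = 368/(-49229) + 6901/40515 = 368*(-1/49229) + 6901*(1/40515) = -368/49229 + 6901/40515 = 324819809/1994512935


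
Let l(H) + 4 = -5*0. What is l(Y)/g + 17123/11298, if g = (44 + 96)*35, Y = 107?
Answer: 2994911/1977150 ≈ 1.5148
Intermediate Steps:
l(H) = -4 (l(H) = -4 - 5*0 = -4 + 0 = -4)
g = 4900 (g = 140*35 = 4900)
l(Y)/g + 17123/11298 = -4/4900 + 17123/11298 = -4*1/4900 + 17123*(1/11298) = -1/1225 + 17123/11298 = 2994911/1977150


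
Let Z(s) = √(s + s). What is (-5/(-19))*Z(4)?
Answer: 10*√2/19 ≈ 0.74432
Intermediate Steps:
Z(s) = √2*√s (Z(s) = √(2*s) = √2*√s)
(-5/(-19))*Z(4) = (-5/(-19))*(√2*√4) = (-5*(-1/19))*(√2*2) = 5*(2*√2)/19 = 10*√2/19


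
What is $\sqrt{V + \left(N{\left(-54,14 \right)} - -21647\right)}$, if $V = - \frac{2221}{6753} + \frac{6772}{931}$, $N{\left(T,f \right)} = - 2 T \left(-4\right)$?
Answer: $\frac{\sqrt{17119140890888670}}{898149} \approx 145.68$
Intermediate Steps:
$N{\left(T,f \right)} = 8 T$
$V = \frac{43663565}{6287043}$ ($V = \left(-2221\right) \frac{1}{6753} + 6772 \cdot \frac{1}{931} = - \frac{2221}{6753} + \frac{6772}{931} = \frac{43663565}{6287043} \approx 6.945$)
$\sqrt{V + \left(N{\left(-54,14 \right)} - -21647\right)} = \sqrt{\frac{43663565}{6287043} + \left(8 \left(-54\right) - -21647\right)} = \sqrt{\frac{43663565}{6287043} + \left(-432 + 21647\right)} = \sqrt{\frac{43663565}{6287043} + 21215} = \sqrt{\frac{133423280810}{6287043}} = \frac{\sqrt{17119140890888670}}{898149}$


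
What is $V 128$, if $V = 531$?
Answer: $67968$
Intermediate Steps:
$V 128 = 531 \cdot 128 = 67968$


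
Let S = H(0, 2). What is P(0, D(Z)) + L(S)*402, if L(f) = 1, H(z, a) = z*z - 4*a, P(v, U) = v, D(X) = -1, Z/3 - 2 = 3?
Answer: 402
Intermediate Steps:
Z = 15 (Z = 6 + 3*3 = 6 + 9 = 15)
H(z, a) = z² - 4*a
S = -8 (S = 0² - 4*2 = 0 - 8 = -8)
P(0, D(Z)) + L(S)*402 = 0 + 1*402 = 0 + 402 = 402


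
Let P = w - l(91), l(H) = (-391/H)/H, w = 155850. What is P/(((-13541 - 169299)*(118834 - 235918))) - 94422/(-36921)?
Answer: 5579621320149364627/2181743792043335520 ≈ 2.5574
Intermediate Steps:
l(H) = -391/H²
P = 1290594241/8281 (P = 155850 - (-391)/91² = 155850 - (-391)/8281 = 155850 - 1*(-391/8281) = 155850 + 391/8281 = 1290594241/8281 ≈ 1.5585e+5)
P/(((-13541 - 169299)*(118834 - 235918))) - 94422/(-36921) = 1290594241/(8281*(((-13541 - 169299)*(118834 - 235918)))) - 94422/(-36921) = 1290594241/(8281*((-182840*(-117084)))) - 94422*(-1/36921) = (1290594241/8281)/21407638560 + 31474/12307 = (1290594241/8281)*(1/21407638560) + 31474/12307 = 1290594241/177276654915360 + 31474/12307 = 5579621320149364627/2181743792043335520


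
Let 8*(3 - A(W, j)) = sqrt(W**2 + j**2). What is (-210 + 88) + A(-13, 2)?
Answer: -119 - sqrt(173)/8 ≈ -120.64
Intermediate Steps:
A(W, j) = 3 - sqrt(W**2 + j**2)/8
(-210 + 88) + A(-13, 2) = (-210 + 88) + (3 - sqrt((-13)**2 + 2**2)/8) = -122 + (3 - sqrt(169 + 4)/8) = -122 + (3 - sqrt(173)/8) = -119 - sqrt(173)/8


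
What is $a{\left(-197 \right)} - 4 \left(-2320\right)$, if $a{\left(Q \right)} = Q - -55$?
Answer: $9138$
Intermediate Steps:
$a{\left(Q \right)} = 55 + Q$ ($a{\left(Q \right)} = Q + 55 = 55 + Q$)
$a{\left(-197 \right)} - 4 \left(-2320\right) = \left(55 - 197\right) - 4 \left(-2320\right) = -142 - -9280 = -142 + 9280 = 9138$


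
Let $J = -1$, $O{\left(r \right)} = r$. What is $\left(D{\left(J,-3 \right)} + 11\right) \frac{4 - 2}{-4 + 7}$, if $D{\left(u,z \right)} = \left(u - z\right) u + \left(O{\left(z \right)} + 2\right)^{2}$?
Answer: $\frac{20}{3} \approx 6.6667$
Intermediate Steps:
$D{\left(u,z \right)} = \left(2 + z\right)^{2} + u \left(u - z\right)$ ($D{\left(u,z \right)} = \left(u - z\right) u + \left(z + 2\right)^{2} = u \left(u - z\right) + \left(2 + z\right)^{2} = \left(2 + z\right)^{2} + u \left(u - z\right)$)
$\left(D{\left(J,-3 \right)} + 11\right) \frac{4 - 2}{-4 + 7} = \left(\left(\left(-1\right)^{2} + \left(2 - 3\right)^{2} - \left(-1\right) \left(-3\right)\right) + 11\right) \frac{4 - 2}{-4 + 7} = \left(\left(1 + \left(-1\right)^{2} - 3\right) + 11\right) \frac{2}{3} = \left(\left(1 + 1 - 3\right) + 11\right) 2 \cdot \frac{1}{3} = \left(-1 + 11\right) \frac{2}{3} = 10 \cdot \frac{2}{3} = \frac{20}{3}$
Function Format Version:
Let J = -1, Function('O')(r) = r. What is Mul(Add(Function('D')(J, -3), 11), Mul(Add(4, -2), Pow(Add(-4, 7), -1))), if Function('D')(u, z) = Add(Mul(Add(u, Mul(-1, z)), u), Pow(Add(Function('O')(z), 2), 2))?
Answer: Rational(20, 3) ≈ 6.6667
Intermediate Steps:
Function('D')(u, z) = Add(Pow(Add(2, z), 2), Mul(u, Add(u, Mul(-1, z)))) (Function('D')(u, z) = Add(Mul(Add(u, Mul(-1, z)), u), Pow(Add(z, 2), 2)) = Add(Mul(u, Add(u, Mul(-1, z))), Pow(Add(2, z), 2)) = Add(Pow(Add(2, z), 2), Mul(u, Add(u, Mul(-1, z)))))
Mul(Add(Function('D')(J, -3), 11), Mul(Add(4, -2), Pow(Add(-4, 7), -1))) = Mul(Add(Add(Pow(-1, 2), Pow(Add(2, -3), 2), Mul(-1, -1, -3)), 11), Mul(Add(4, -2), Pow(Add(-4, 7), -1))) = Mul(Add(Add(1, Pow(-1, 2), -3), 11), Mul(2, Pow(3, -1))) = Mul(Add(Add(1, 1, -3), 11), Mul(2, Rational(1, 3))) = Mul(Add(-1, 11), Rational(2, 3)) = Mul(10, Rational(2, 3)) = Rational(20, 3)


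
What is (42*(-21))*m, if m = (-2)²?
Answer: -3528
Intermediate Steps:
m = 4
(42*(-21))*m = (42*(-21))*4 = -882*4 = -3528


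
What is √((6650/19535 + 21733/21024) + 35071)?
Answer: √1643312623826381738/6845064 ≈ 187.28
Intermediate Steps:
√((6650/19535 + 21733/21024) + 35071) = √((6650*(1/19535) + 21733*(1/21024)) + 35071) = √((1330/3907 + 21733/21024) + 35071) = √(112872751/82140768 + 35071) = √(2880871747279/82140768) = √1643312623826381738/6845064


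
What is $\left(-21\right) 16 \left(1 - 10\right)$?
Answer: $3024$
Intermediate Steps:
$\left(-21\right) 16 \left(1 - 10\right) = \left(-336\right) \left(-9\right) = 3024$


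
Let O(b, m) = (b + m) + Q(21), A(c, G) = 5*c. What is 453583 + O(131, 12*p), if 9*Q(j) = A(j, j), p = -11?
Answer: 1360781/3 ≈ 4.5359e+5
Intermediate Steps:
Q(j) = 5*j/9 (Q(j) = (5*j)/9 = 5*j/9)
O(b, m) = 35/3 + b + m (O(b, m) = (b + m) + (5/9)*21 = (b + m) + 35/3 = 35/3 + b + m)
453583 + O(131, 12*p) = 453583 + (35/3 + 131 + 12*(-11)) = 453583 + (35/3 + 131 - 132) = 453583 + 32/3 = 1360781/3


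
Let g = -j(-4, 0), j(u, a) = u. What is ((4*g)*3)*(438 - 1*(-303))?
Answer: 35568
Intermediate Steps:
g = 4 (g = -1*(-4) = 4)
((4*g)*3)*(438 - 1*(-303)) = ((4*4)*3)*(438 - 1*(-303)) = (16*3)*(438 + 303) = 48*741 = 35568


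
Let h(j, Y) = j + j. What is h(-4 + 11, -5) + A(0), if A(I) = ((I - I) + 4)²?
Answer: 30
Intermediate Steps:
A(I) = 16 (A(I) = (0 + 4)² = 4² = 16)
h(j, Y) = 2*j
h(-4 + 11, -5) + A(0) = 2*(-4 + 11) + 16 = 2*7 + 16 = 14 + 16 = 30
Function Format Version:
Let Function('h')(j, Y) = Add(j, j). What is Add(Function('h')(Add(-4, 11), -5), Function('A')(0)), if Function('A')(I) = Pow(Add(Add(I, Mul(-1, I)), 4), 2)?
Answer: 30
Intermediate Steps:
Function('A')(I) = 16 (Function('A')(I) = Pow(Add(0, 4), 2) = Pow(4, 2) = 16)
Function('h')(j, Y) = Mul(2, j)
Add(Function('h')(Add(-4, 11), -5), Function('A')(0)) = Add(Mul(2, Add(-4, 11)), 16) = Add(Mul(2, 7), 16) = Add(14, 16) = 30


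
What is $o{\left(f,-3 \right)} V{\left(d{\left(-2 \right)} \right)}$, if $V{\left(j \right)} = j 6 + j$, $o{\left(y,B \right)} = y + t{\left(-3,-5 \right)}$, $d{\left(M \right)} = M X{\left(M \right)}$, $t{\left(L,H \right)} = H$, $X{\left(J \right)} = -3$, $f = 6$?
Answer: $42$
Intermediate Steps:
$d{\left(M \right)} = - 3 M$ ($d{\left(M \right)} = M \left(-3\right) = - 3 M$)
$o{\left(y,B \right)} = -5 + y$ ($o{\left(y,B \right)} = y - 5 = -5 + y$)
$V{\left(j \right)} = 7 j$ ($V{\left(j \right)} = 6 j + j = 7 j$)
$o{\left(f,-3 \right)} V{\left(d{\left(-2 \right)} \right)} = \left(-5 + 6\right) 7 \left(\left(-3\right) \left(-2\right)\right) = 1 \cdot 7 \cdot 6 = 1 \cdot 42 = 42$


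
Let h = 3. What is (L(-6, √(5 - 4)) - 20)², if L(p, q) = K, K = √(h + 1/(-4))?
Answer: (40 - √11)²/4 ≈ 336.42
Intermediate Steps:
K = √11/2 (K = √(3 + 1/(-4)) = √(3 - ¼) = √(11/4) = √11/2 ≈ 1.6583)
L(p, q) = √11/2
(L(-6, √(5 - 4)) - 20)² = (√11/2 - 20)² = (-20 + √11/2)²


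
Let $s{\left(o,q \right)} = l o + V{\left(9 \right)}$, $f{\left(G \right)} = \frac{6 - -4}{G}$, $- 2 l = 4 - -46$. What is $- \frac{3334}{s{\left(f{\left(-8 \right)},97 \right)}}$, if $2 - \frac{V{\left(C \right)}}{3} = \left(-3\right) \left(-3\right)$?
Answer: $- \frac{13336}{41} \approx -325.27$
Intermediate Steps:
$l = -25$ ($l = - \frac{4 - -46}{2} = - \frac{4 + 46}{2} = \left(- \frac{1}{2}\right) 50 = -25$)
$f{\left(G \right)} = \frac{10}{G}$ ($f{\left(G \right)} = \frac{6 + 4}{G} = \frac{10}{G}$)
$V{\left(C \right)} = -21$ ($V{\left(C \right)} = 6 - 3 \left(\left(-3\right) \left(-3\right)\right) = 6 - 27 = -21$)
$s{\left(o,q \right)} = -21 - 25 o$ ($s{\left(o,q \right)} = - 25 o - 21 = -21 - 25 o$)
$- \frac{3334}{s{\left(f{\left(-8 \right)},97 \right)}} = - \frac{3334}{-21 - 25 \frac{10}{-8}} = - \frac{3334}{-21 - 25 \cdot 10 \left(- \frac{1}{8}\right)} = - \frac{3334}{-21 - - \frac{125}{4}} = - \frac{3334}{-21 + \frac{125}{4}} = - \frac{3334}{\frac{41}{4}} = \left(-3334\right) \frac{4}{41} = - \frac{13336}{41}$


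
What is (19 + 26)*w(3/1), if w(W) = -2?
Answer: -90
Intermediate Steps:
(19 + 26)*w(3/1) = (19 + 26)*(-2) = 45*(-2) = -90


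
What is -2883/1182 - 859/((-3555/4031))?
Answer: 1360859471/1400670 ≈ 971.58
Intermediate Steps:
-2883/1182 - 859/((-3555/4031)) = -2883*1/1182 - 859/((-3555*1/4031)) = -961/394 - 859/(-3555/4031) = -961/394 - 859*(-4031/3555) = -961/394 + 3462629/3555 = 1360859471/1400670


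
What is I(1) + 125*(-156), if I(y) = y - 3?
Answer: -19502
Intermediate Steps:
I(y) = -3 + y
I(1) + 125*(-156) = (-3 + 1) + 125*(-156) = -2 - 19500 = -19502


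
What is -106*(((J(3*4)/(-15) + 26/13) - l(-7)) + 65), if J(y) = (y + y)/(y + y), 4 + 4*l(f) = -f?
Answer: -210463/30 ≈ -7015.4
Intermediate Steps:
l(f) = -1 - f/4 (l(f) = -1 + (-f)/4 = -1 - f/4)
J(y) = 1 (J(y) = (2*y)/((2*y)) = (2*y)*(1/(2*y)) = 1)
-106*(((J(3*4)/(-15) + 26/13) - l(-7)) + 65) = -106*(((1/(-15) + 26/13) - (-1 - 1/4*(-7))) + 65) = -106*(((1*(-1/15) + 26*(1/13)) - (-1 + 7/4)) + 65) = -106*(((-1/15 + 2) - 1*3/4) + 65) = -106*((29/15 - 3/4) + 65) = -106*(71/60 + 65) = -106*3971/60 = -210463/30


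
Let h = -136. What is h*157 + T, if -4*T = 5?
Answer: -85413/4 ≈ -21353.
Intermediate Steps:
T = -5/4 (T = -¼*5 = -5/4 ≈ -1.2500)
h*157 + T = -136*157 - 5/4 = -21352 - 5/4 = -85413/4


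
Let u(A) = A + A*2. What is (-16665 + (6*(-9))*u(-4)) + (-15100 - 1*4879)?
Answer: -35996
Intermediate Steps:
u(A) = 3*A (u(A) = A + 2*A = 3*A)
(-16665 + (6*(-9))*u(-4)) + (-15100 - 1*4879) = (-16665 + (6*(-9))*(3*(-4))) + (-15100 - 1*4879) = (-16665 - 54*(-12)) + (-15100 - 4879) = (-16665 + 648) - 19979 = -16017 - 19979 = -35996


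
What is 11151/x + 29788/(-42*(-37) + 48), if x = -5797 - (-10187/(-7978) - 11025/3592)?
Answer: 894887169206/53682232617 ≈ 16.670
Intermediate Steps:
x = -83036562063/14328488 (x = -5797 - (-10187*(-1/7978) - 11025*1/3592) = -5797 - (10187/7978 - 11025/3592) = -5797 - 1*(-25682873/14328488) = -5797 + 25682873/14328488 = -83036562063/14328488 ≈ -5795.2)
11151/x + 29788/(-42*(-37) + 48) = 11151/(-83036562063/14328488) + 29788/(-42*(-37) + 48) = 11151*(-14328488/83036562063) + 29788/(1554 + 48) = -128956392/67019017 + 29788/1602 = -128956392/67019017 + 29788*(1/1602) = -128956392/67019017 + 14894/801 = 894887169206/53682232617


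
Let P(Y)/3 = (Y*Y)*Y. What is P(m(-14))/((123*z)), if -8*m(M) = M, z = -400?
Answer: -343/1049600 ≈ -0.00032679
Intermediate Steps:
m(M) = -M/8
P(Y) = 3*Y³ (P(Y) = 3*((Y*Y)*Y) = 3*(Y²*Y) = 3*Y³)
P(m(-14))/((123*z)) = (3*(-⅛*(-14))³)/((123*(-400))) = (3*(7/4)³)/(-49200) = (3*(343/64))*(-1/49200) = (1029/64)*(-1/49200) = -343/1049600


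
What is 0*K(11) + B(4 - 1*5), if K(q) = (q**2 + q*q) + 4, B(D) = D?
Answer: -1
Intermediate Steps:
K(q) = 4 + 2*q**2 (K(q) = (q**2 + q**2) + 4 = 2*q**2 + 4 = 4 + 2*q**2)
0*K(11) + B(4 - 1*5) = 0*(4 + 2*11**2) + (4 - 1*5) = 0*(4 + 2*121) + (4 - 5) = 0*(4 + 242) - 1 = 0*246 - 1 = 0 - 1 = -1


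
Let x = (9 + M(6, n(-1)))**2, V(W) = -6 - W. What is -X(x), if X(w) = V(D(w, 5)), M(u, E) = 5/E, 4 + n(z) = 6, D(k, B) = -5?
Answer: 1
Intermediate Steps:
n(z) = 2 (n(z) = -4 + 6 = 2)
x = 529/4 (x = (9 + 5/2)**2 = (23/2)**2 = 529/4 ≈ 132.25)
X(w) = -1 (X(w) = -6 - 1*(-5) = -6 + 5 = -1)
-X(x) = -1*(-1) = 1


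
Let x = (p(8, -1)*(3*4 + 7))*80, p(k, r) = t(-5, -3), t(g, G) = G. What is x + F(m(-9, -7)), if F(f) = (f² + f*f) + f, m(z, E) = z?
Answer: -4407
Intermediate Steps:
F(f) = f + 2*f² (F(f) = (f² + f²) + f = 2*f² + f = f + 2*f²)
p(k, r) = -3
x = -4560 (x = -3*(3*4 + 7)*80 = -3*(12 + 7)*80 = -3*19*80 = -57*80 = -4560)
x + F(m(-9, -7)) = -4560 - 9*(1 + 2*(-9)) = -4560 - 9*(1 - 18) = -4560 - 9*(-17) = -4560 + 153 = -4407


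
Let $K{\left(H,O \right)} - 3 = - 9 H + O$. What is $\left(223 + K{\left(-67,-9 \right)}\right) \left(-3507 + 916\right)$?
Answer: $-2124620$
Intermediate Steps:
$K{\left(H,O \right)} = 3 + O - 9 H$ ($K{\left(H,O \right)} = 3 - \left(- O + 9 H\right) = 3 + O - 9 H$)
$\left(223 + K{\left(-67,-9 \right)}\right) \left(-3507 + 916\right) = \left(223 - -597\right) \left(-3507 + 916\right) = \left(223 + \left(3 - 9 + 603\right)\right) \left(-2591\right) = \left(223 + 597\right) \left(-2591\right) = 820 \left(-2591\right) = -2124620$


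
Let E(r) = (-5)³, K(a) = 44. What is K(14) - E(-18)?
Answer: 169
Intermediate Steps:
E(r) = -125
K(14) - E(-18) = 44 - 1*(-125) = 44 + 125 = 169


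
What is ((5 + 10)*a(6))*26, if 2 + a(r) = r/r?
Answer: -390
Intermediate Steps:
a(r) = -1 (a(r) = -2 + r/r = -2 + 1 = -1)
((5 + 10)*a(6))*26 = ((5 + 10)*(-1))*26 = (15*(-1))*26 = -15*26 = -390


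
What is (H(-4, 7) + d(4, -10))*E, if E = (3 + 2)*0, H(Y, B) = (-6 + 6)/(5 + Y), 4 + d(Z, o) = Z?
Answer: 0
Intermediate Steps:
d(Z, o) = -4 + Z
H(Y, B) = 0 (H(Y, B) = 0/(5 + Y) = 0)
E = 0 (E = 5*0 = 0)
(H(-4, 7) + d(4, -10))*E = (0 + (-4 + 4))*0 = (0 + 0)*0 = 0*0 = 0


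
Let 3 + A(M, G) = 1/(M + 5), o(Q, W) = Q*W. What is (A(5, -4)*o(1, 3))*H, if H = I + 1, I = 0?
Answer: -87/10 ≈ -8.7000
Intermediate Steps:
A(M, G) = -3 + 1/(5 + M) (A(M, G) = -3 + 1/(M + 5) = -3 + 1/(5 + M))
H = 1 (H = 0 + 1 = 1)
(A(5, -4)*o(1, 3))*H = (((-14 - 3*5)/(5 + 5))*(1*3))*1 = (((-14 - 15)/10)*3)*1 = (((⅒)*(-29))*3)*1 = -29/10*3*1 = -87/10*1 = -87/10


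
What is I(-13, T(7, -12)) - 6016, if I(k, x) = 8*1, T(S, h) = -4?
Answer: -6008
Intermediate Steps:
I(k, x) = 8
I(-13, T(7, -12)) - 6016 = 8 - 6016 = -6008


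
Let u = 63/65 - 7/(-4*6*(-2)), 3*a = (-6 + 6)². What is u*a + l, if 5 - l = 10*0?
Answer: 5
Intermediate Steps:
a = 0 (a = (-6 + 6)²/3 = (⅓)*0² = (⅓)*0 = 0)
l = 5 (l = 5 - 10*0 = 5 - 1*0 = 5 + 0 = 5)
u = 2569/3120 (u = 63*(1/65) - 7/((-24*(-2))) = 63/65 - 7/48 = 2569/3120 ≈ 0.82340)
u*a + l = (2569/3120)*0 + 5 = 0 + 5 = 5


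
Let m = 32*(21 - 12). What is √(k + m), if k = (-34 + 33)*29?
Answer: √259 ≈ 16.093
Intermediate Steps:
k = -29 (k = -1*29 = -29)
m = 288 (m = 32*9 = 288)
√(k + m) = √(-29 + 288) = √259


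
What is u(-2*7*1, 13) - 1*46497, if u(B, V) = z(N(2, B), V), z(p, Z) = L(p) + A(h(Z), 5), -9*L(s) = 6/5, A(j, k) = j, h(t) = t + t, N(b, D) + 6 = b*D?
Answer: -697067/15 ≈ -46471.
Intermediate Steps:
N(b, D) = -6 + D*b (N(b, D) = -6 + b*D = -6 + D*b)
h(t) = 2*t
L(s) = -2/15 (L(s) = -2/(3*5) = -1/9*6/5 = -2/15)
z(p, Z) = -2/15 + 2*Z
u(B, V) = -2/15 + 2*V
u(-2*7*1, 13) - 1*46497 = (-2/15 + 2*13) - 1*46497 = (-2/15 + 26) - 46497 = 388/15 - 46497 = -697067/15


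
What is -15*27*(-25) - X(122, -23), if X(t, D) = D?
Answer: 10148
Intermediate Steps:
-15*27*(-25) - X(122, -23) = -15*27*(-25) - 1*(-23) = -405*(-25) + 23 = 10125 + 23 = 10148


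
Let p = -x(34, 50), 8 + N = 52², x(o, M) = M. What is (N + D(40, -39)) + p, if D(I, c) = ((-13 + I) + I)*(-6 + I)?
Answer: 4924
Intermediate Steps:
D(I, c) = (-13 + 2*I)*(-6 + I)
N = 2696 (N = -8 + 52² = -8 + 2704 = 2696)
p = -50 (p = -1*50 = -50)
(N + D(40, -39)) + p = (2696 + (78 - 25*40 + 2*40²)) - 50 = (2696 + (78 - 1000 + 2*1600)) - 50 = (2696 + (78 - 1000 + 3200)) - 50 = (2696 + 2278) - 50 = 4974 - 50 = 4924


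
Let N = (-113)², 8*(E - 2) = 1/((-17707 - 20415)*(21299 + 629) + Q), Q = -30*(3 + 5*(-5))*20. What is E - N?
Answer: -85378139570177/6687408128 ≈ -12767.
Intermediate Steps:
Q = 13200 (Q = -30*(3 - 25)*20 = -30*(-22)*20 = 660*20 = 13200)
E = 13374816255/6687408128 (E = 2 + 1/(8*((-17707 - 20415)*(21299 + 629) + 13200)) = 2 + 1/(8*(-38122*21928 + 13200)) = 2 + 1/(8*(-835939216 + 13200)) = 2 + (⅛)/(-835926016) = 2 + (⅛)*(-1/835926016) = 2 - 1/6687408128 = 13374816255/6687408128 ≈ 2.0000)
N = 12769
E - N = 13374816255/6687408128 - 1*12769 = 13374816255/6687408128 - 12769 = -85378139570177/6687408128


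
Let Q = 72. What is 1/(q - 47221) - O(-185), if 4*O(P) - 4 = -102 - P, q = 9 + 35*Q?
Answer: -243013/11173 ≈ -21.750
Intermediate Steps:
q = 2529 (q = 9 + 35*72 = 9 + 2520 = 2529)
O(P) = -49/2 - P/4 (O(P) = 1 + (-102 - P)/4 = 1 + (-51/2 - P/4) = -49/2 - P/4)
1/(q - 47221) - O(-185) = 1/(2529 - 47221) - (-49/2 - 1/4*(-185)) = 1/(-44692) - (-49/2 + 185/4) = -1/44692 - 1*87/4 = -1/44692 - 87/4 = -243013/11173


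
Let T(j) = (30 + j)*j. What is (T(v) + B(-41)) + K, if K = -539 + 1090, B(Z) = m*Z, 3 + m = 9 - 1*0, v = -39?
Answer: 656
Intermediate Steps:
m = 6 (m = -3 + (9 - 1*0) = -3 + (9 + 0) = -3 + 9 = 6)
B(Z) = 6*Z
T(j) = j*(30 + j)
K = 551
(T(v) + B(-41)) + K = (-39*(30 - 39) + 6*(-41)) + 551 = (-39*(-9) - 246) + 551 = (351 - 246) + 551 = 105 + 551 = 656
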